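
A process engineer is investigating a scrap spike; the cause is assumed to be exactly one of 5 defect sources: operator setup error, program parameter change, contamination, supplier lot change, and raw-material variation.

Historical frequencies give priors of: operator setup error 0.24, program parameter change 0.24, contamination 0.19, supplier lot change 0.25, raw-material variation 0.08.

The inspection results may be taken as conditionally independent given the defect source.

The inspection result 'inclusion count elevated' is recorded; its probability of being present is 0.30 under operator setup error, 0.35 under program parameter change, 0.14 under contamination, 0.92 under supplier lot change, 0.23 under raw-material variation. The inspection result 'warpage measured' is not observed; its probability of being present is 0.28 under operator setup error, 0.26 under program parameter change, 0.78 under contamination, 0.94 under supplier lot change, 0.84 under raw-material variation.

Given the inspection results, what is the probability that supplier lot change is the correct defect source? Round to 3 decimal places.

By Bayes' rule with conditional independence, the unnormalized weight for each hypothesis is prior × ∏ likelihoods (using 1 − P(present | H) for each absent inspection result):
  operator setup error: 0.24 × 0.30 × (1 − 0.28) = 0.05184
  program parameter change: 0.24 × 0.35 × (1 − 0.26) = 0.06216
  contamination: 0.19 × 0.14 × (1 − 0.78) = 0.005852
  supplier lot change: 0.25 × 0.92 × (1 − 0.94) = 0.0138
  raw-material variation: 0.08 × 0.23 × (1 − 0.84) = 0.002944
Normalizing constant Z = 0.05184 + 0.06216 + 0.005852 + 0.0138 + 0.002944 = 0.1366.
P(supplier lot change | evidence) = 0.0138 / 0.1366 ≈ 0.101.

0.101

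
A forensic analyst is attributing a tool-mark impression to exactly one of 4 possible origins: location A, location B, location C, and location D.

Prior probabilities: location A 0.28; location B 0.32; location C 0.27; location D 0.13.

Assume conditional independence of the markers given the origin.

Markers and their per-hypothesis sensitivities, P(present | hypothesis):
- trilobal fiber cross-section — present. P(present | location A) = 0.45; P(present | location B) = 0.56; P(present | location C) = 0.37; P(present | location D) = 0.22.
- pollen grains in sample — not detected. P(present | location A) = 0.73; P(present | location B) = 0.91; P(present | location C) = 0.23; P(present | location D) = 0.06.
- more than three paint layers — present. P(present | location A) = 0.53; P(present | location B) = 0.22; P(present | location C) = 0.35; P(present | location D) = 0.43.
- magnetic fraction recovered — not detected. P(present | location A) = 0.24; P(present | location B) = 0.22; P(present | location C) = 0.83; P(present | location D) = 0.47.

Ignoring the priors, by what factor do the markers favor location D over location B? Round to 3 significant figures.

5.45

Take the product of per-marker likelihoods under each hypothesis (using 1 − P(present | H) for each absent marker), then divide.
  location D: 0.22 × (1 − 0.06) × 0.43 × (1 − 0.47) = 0.04713
  location B: 0.56 × (1 − 0.91) × 0.22 × (1 − 0.22) = 0.0086486
Bayes factor = 0.04713 / 0.0086486 ≈ 5.45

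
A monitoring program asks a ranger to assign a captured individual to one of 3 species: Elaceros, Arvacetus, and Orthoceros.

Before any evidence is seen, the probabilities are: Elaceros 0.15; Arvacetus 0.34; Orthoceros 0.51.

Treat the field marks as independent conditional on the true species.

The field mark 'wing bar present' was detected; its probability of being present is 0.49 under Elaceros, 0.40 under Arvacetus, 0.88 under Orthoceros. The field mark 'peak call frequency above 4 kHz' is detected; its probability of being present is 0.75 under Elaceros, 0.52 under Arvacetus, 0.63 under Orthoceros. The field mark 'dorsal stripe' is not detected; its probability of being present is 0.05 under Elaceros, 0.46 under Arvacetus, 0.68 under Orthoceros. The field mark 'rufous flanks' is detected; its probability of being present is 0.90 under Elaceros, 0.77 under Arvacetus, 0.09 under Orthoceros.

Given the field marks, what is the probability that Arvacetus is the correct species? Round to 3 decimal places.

0.347

For each hypothesis, the unnormalized posterior weight is prior × product of the field mark likelihoods (using 1 − P(present | H) for each absent field mark):
  Elaceros: 0.15 × 0.49 × 0.75 × (1 − 0.05) × 0.90 = 0.047132
  Arvacetus: 0.34 × 0.40 × 0.52 × (1 − 0.46) × 0.77 = 0.029405
  Orthoceros: 0.51 × 0.88 × 0.63 × (1 − 0.68) × 0.09 = 0.008143
Marginal likelihood of the evidence = 0.08468.
P(Arvacetus | evidence) = 0.029405 / 0.08468 ≈ 0.347.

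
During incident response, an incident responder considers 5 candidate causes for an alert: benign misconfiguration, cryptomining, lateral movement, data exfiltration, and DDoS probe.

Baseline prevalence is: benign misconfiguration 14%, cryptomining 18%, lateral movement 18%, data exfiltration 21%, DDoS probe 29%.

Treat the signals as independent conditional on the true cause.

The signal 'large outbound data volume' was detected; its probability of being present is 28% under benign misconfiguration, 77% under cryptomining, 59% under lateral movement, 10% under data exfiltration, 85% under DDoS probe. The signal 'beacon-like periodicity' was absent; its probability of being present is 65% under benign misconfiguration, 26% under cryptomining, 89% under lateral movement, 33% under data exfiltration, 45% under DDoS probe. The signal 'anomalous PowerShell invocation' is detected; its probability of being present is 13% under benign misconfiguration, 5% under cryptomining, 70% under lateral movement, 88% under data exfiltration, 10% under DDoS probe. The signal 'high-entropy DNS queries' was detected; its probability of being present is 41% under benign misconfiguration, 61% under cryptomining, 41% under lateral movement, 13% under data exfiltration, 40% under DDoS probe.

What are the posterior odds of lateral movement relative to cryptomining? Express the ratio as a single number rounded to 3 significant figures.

1.07

Unnormalized posterior weight (prior times the signal likelihoods) for each of the two hypotheses (using 1 − P(present | H) for each absent signal):
  lateral movement: 0.18 × 0.59 × (1 − 0.89) × 0.70 × 0.41 = 0.0033527
  cryptomining: 0.18 × 0.77 × (1 − 0.26) × 0.05 × 0.61 = 0.0031282
Odds(lateral movement : cryptomining) = 0.0033527 / 0.0031282 ≈ 1.07.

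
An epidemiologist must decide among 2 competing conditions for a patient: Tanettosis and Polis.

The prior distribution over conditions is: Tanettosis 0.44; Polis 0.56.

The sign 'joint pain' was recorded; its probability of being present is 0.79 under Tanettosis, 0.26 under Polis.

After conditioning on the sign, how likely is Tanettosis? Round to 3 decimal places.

0.705

For each hypothesis, the unnormalized posterior weight is prior × likelihood:
  Tanettosis: 0.44 × 0.79 = 0.3476
  Polis: 0.56 × 0.26 = 0.1456
The unnormalized weights sum to 0.4932.
P(Tanettosis | evidence) = 0.3476 / 0.4932 ≈ 0.705.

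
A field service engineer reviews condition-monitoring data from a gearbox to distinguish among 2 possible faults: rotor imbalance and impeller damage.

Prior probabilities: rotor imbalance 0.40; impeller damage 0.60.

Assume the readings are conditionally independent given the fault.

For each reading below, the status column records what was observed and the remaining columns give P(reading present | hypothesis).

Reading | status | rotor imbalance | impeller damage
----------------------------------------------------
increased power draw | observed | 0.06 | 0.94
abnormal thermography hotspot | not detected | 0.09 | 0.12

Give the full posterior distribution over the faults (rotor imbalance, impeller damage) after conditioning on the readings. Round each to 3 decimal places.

By Bayes' rule with conditional independence, the unnormalized weight for each hypothesis is prior × ∏ likelihoods (using 1 − P(present | H) for each absent reading):
  rotor imbalance: 0.40 × 0.06 × (1 − 0.09) = 0.02184
  impeller damage: 0.60 × 0.94 × (1 − 0.12) = 0.49632
Normalizing constant Z = 0.02184 + 0.49632 = 0.51816.
P(rotor imbalance | evidence) = 0.02184 / 0.51816 ≈ 0.042
P(impeller damage | evidence) = 0.49632 / 0.51816 ≈ 0.958

0.042, 0.958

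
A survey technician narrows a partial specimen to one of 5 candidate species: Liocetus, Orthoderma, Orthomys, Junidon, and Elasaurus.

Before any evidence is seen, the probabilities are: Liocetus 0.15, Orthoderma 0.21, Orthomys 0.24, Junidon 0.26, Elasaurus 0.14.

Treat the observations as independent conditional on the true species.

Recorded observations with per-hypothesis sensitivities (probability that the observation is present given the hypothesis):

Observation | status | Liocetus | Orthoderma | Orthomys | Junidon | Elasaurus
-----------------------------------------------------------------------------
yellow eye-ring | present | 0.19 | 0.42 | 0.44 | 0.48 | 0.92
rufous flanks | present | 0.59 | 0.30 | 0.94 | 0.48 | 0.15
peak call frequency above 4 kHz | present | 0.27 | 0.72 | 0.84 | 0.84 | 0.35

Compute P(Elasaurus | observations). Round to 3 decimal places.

Multiply each prior by the joint likelihood of the evidence pattern:
  Liocetus: 0.15 × 0.19 × 0.59 × 0.27 = 0.00454
  Orthoderma: 0.21 × 0.42 × 0.30 × 0.72 = 0.019051
  Orthomys: 0.24 × 0.44 × 0.94 × 0.84 = 0.083382
  Junidon: 0.26 × 0.48 × 0.48 × 0.84 = 0.050319
  Elasaurus: 0.14 × 0.92 × 0.15 × 0.35 = 0.006762
Normalizing constant Z = 0.00454 + 0.019051 + 0.083382 + 0.050319 + 0.006762 = 0.16405.
P(Elasaurus | evidence) = 0.006762 / 0.16405 ≈ 0.041.

0.041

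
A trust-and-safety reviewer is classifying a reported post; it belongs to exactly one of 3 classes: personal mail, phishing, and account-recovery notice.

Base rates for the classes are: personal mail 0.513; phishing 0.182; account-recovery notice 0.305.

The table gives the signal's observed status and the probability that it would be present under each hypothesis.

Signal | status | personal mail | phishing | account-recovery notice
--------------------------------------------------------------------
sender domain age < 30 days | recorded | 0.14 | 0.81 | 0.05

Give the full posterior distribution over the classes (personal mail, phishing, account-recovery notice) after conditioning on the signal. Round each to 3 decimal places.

Multiply each prior by the likelihood of the signal:
  personal mail: 0.513 × 0.14 = 0.07182
  phishing: 0.182 × 0.81 = 0.14742
  account-recovery notice: 0.305 × 0.05 = 0.01525
The unnormalized weights sum to 0.23449.
P(personal mail | evidence) = 0.07182 / 0.23449 ≈ 0.306
P(phishing | evidence) = 0.14742 / 0.23449 ≈ 0.629
P(account-recovery notice | evidence) = 0.01525 / 0.23449 ≈ 0.065

0.306, 0.629, 0.065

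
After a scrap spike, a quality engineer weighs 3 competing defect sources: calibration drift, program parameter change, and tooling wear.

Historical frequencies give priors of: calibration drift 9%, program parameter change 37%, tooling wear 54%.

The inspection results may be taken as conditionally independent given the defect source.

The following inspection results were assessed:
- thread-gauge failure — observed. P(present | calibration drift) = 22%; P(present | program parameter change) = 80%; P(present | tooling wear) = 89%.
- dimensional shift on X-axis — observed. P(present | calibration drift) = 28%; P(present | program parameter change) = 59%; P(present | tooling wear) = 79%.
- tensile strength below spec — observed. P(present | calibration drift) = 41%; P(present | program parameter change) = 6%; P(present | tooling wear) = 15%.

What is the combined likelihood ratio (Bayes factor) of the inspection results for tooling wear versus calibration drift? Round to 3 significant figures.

4.18

The Bayes factor is the ratio of the joint likelihoods of the inspection result pattern under the two hypotheses.
  tooling wear: 0.89 × 0.79 × 0.15 = 0.10547
  calibration drift: 0.22 × 0.28 × 0.41 = 0.025256
Bayes factor = 0.10547 / 0.025256 ≈ 4.18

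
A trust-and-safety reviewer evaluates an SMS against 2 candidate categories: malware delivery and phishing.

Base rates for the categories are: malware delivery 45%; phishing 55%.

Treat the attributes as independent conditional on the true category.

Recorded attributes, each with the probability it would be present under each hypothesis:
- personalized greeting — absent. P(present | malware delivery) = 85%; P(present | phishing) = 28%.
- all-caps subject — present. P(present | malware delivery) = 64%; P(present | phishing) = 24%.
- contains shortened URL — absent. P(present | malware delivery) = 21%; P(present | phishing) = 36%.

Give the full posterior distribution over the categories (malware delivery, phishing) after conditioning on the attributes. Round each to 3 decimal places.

By Bayes' rule with conditional independence, the unnormalized weight for each hypothesis is prior × ∏ likelihoods (using 1 − P(present | H) for each absent attribute):
  malware delivery: 0.450 × (1 − 0.85) × 0.64 × (1 − 0.21) = 0.034128
  phishing: 0.550 × (1 − 0.28) × 0.24 × (1 − 0.36) = 0.060826
Normalizing constant Z = 0.034128 + 0.060826 = 0.094954.
P(malware delivery | evidence) = 0.034128 / 0.094954 ≈ 0.359
P(phishing | evidence) = 0.060826 / 0.094954 ≈ 0.641

0.359, 0.641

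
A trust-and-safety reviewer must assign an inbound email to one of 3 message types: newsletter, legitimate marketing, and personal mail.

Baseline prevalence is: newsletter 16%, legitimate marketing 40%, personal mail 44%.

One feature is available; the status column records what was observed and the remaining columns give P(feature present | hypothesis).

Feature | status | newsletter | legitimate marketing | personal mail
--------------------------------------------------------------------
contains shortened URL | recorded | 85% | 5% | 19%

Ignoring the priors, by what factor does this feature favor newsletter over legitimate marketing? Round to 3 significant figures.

17.0

Likelihood of this feature under each hypothesis:
  newsletter: 0.85
  legitimate marketing: 0.05
Bayes factor = 0.85 / 0.05 ≈ 17.0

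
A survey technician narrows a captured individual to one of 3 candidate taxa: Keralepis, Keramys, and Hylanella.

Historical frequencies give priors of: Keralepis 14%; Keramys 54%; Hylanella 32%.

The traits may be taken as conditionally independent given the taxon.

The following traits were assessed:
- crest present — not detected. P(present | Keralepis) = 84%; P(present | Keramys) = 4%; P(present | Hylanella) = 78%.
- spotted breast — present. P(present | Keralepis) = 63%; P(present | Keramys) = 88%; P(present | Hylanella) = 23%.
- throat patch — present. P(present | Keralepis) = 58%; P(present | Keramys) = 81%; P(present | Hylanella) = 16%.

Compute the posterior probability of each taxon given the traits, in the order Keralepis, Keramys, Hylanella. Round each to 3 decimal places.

By Bayes' rule with conditional independence, the unnormalized weight for each hypothesis is prior × ∏ likelihoods (using 1 − P(present | H) for each absent trait):
  Keralepis: 0.14 × (1 − 0.84) × 0.63 × 0.58 = 0.008185
  Keramys: 0.54 × (1 − 0.04) × 0.88 × 0.81 = 0.36952
  Hylanella: 0.32 × (1 − 0.78) × 0.23 × 0.16 = 0.0025907
The unnormalized weights sum to 0.38029.
P(Keralepis | evidence) = 0.008185 / 0.38029 ≈ 0.022
P(Keramys | evidence) = 0.36952 / 0.38029 ≈ 0.972
P(Hylanella | evidence) = 0.0025907 / 0.38029 ≈ 0.007

0.022, 0.972, 0.007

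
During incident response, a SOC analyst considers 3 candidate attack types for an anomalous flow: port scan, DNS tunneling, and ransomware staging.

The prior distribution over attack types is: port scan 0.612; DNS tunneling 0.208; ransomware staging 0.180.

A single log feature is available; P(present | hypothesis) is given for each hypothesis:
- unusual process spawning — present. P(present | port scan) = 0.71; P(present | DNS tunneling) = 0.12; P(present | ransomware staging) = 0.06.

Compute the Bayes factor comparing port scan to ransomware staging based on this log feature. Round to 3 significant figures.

Likelihood of this log feature under each hypothesis:
  port scan: 0.71
  ransomware staging: 0.06
Bayes factor = 0.71 / 0.06 ≈ 11.8

11.8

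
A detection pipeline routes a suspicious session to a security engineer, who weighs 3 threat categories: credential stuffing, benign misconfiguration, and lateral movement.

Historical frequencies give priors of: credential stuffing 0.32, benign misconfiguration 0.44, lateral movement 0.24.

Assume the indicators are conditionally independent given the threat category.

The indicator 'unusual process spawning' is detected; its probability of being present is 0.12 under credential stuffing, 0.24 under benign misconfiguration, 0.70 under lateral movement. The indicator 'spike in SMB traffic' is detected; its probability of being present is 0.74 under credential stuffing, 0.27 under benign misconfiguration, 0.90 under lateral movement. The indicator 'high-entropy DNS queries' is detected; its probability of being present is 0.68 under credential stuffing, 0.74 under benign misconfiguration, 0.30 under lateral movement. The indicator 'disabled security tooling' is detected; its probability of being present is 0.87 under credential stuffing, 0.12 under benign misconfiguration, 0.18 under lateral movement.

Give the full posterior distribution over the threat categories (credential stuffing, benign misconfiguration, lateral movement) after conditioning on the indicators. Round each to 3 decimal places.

By Bayes' rule with conditional independence, the unnormalized weight for each hypothesis is prior × ∏ likelihoods:
  credential stuffing: 0.32 × 0.12 × 0.74 × 0.68 × 0.87 = 0.016811
  benign misconfiguration: 0.44 × 0.24 × 0.27 × 0.74 × 0.12 = 0.0025319
  lateral movement: 0.24 × 0.70 × 0.90 × 0.30 × 0.18 = 0.0081648
Marginal likelihood of the evidence = 0.027508.
P(credential stuffing | evidence) = 0.016811 / 0.027508 ≈ 0.611
P(benign misconfiguration | evidence) = 0.0025319 / 0.027508 ≈ 0.092
P(lateral movement | evidence) = 0.0081648 / 0.027508 ≈ 0.297

0.611, 0.092, 0.297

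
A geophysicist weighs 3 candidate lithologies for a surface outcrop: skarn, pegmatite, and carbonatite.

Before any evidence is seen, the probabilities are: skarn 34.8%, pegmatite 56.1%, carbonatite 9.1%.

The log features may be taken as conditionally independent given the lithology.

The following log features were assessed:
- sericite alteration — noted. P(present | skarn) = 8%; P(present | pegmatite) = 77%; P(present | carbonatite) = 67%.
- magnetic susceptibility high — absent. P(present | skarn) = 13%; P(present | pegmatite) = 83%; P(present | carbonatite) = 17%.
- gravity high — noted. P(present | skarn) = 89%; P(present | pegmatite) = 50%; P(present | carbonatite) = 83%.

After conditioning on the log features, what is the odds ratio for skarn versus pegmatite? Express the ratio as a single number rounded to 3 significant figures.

The normalizing constant cancels in an odds ratio, so compute prior × likelihood for the two hypotheses only (using 1 − P(present | H) for each absent log feature):
  skarn: 0.348 × 0.08 × (1 − 0.13) × 0.89 = 0.021557
  pegmatite: 0.561 × 0.77 × (1 − 0.83) × 0.50 = 0.036717
Odds(skarn : pegmatite) = 0.021557 / 0.036717 ≈ 0.587.

0.587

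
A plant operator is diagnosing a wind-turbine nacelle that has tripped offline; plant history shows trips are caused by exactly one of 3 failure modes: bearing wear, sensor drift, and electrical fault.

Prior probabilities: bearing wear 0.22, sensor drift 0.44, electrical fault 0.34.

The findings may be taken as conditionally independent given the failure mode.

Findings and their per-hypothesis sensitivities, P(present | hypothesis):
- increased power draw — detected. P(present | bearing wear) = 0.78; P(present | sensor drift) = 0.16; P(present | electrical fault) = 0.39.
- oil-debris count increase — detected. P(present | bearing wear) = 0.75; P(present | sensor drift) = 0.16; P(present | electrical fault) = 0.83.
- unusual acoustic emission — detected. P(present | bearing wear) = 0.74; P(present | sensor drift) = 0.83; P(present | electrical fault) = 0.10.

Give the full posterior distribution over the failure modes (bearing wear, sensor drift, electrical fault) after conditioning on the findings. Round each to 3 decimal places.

By Bayes' rule with conditional independence, the unnormalized weight for each hypothesis is prior × ∏ likelihoods:
  bearing wear: 0.22 × 0.78 × 0.75 × 0.74 = 0.095238
  sensor drift: 0.44 × 0.16 × 0.16 × 0.83 = 0.0093491
  electrical fault: 0.34 × 0.39 × 0.83 × 0.10 = 0.011006
Normalizing constant Z = 0.095238 + 0.0093491 + 0.011006 = 0.11559.
P(bearing wear | evidence) = 0.095238 / 0.11559 ≈ 0.824
P(sensor drift | evidence) = 0.0093491 / 0.11559 ≈ 0.081
P(electrical fault | evidence) = 0.011006 / 0.11559 ≈ 0.095

0.824, 0.081, 0.095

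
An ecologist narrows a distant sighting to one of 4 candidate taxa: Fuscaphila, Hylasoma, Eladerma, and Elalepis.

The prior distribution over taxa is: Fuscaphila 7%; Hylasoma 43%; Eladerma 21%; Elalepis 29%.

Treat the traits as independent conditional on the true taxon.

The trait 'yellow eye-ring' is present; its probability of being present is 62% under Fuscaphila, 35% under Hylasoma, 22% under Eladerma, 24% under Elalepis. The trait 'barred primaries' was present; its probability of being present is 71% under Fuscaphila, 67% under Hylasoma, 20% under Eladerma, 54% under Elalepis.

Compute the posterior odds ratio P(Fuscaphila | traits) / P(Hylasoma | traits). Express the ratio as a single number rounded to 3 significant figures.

The normalizing constant cancels in an odds ratio, so compute prior × likelihood for the two hypotheses only:
  Fuscaphila: 0.07 × 0.62 × 0.71 = 0.030814
  Hylasoma: 0.43 × 0.35 × 0.67 = 0.10084
Posterior odds = 0.030814 / 0.10084 ≈ 0.306.

0.306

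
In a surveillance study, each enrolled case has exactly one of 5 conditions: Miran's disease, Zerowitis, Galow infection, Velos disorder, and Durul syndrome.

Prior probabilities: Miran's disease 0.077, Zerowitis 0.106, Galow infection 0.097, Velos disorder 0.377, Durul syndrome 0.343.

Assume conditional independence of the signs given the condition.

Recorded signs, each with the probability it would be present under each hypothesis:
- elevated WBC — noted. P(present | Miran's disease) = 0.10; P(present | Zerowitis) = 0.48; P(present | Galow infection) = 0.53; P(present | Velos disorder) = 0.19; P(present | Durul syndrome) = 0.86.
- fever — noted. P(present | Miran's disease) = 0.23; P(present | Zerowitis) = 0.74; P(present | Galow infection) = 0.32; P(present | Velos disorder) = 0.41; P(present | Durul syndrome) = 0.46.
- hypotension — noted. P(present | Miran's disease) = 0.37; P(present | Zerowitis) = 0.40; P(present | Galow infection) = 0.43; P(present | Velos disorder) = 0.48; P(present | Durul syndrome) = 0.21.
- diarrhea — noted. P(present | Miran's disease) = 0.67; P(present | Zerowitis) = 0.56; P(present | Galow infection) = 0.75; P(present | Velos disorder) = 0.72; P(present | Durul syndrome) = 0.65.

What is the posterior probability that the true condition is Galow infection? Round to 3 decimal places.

0.124

For each hypothesis, the unnormalized posterior weight is prior × product of the sign likelihoods:
  Miran's disease: 0.077 × 0.10 × 0.23 × 0.37 × 0.67 = 0.00043903
  Zerowitis: 0.106 × 0.48 × 0.74 × 0.40 × 0.56 = 0.0084339
  Galow infection: 0.097 × 0.53 × 0.32 × 0.43 × 0.75 = 0.0053055
  Velos disorder: 0.377 × 0.19 × 0.41 × 0.48 × 0.72 = 0.01015
  Durul syndrome: 0.343 × 0.86 × 0.46 × 0.21 × 0.65 = 0.018522
Marginal likelihood of the evidence = 0.04285.
P(Galow infection | evidence) = 0.0053055 / 0.04285 ≈ 0.124.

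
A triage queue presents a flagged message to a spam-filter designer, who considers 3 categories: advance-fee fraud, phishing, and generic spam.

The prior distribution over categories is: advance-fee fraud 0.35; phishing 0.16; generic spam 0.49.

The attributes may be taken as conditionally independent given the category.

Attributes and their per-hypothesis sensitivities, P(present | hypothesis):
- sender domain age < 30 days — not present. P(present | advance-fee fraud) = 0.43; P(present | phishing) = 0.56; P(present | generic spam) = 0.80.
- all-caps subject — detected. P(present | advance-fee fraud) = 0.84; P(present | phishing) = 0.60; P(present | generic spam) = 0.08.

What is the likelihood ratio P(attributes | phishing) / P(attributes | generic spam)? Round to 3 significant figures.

The Bayes factor is the ratio of the joint likelihoods of the attribute pattern under the two hypotheses (using 1 − P(present | H) for each absent attribute).
  phishing: (1 − 0.56) × 0.60 = 0.264
  generic spam: (1 − 0.80) × 0.08 = 0.016
Bayes factor = 0.264 / 0.016 ≈ 16.5

16.5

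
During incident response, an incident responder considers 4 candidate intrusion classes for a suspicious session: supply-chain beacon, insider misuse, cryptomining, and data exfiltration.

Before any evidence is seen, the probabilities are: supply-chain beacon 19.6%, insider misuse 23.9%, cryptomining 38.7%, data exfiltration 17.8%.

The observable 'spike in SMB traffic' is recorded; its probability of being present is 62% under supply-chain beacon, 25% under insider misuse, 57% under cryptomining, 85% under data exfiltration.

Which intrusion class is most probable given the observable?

cryptomining

By Bayes' rule, the unnormalized weight for each hypothesis is prior × likelihood:
  supply-chain beacon: 0.196 × 0.62 = 0.12152
  insider misuse: 0.239 × 0.25 = 0.05975
  cryptomining: 0.387 × 0.57 = 0.22059
  data exfiltration: 0.178 × 0.85 = 0.1513
Normalizing constant Z = 0.12152 + 0.05975 + 0.22059 + 0.1513 = 0.55316.
P(supply-chain beacon | evidence) ≈ 0.12152 / 0.55316 ≈ 0.220
P(insider misuse | evidence) ≈ 0.05975 / 0.55316 ≈ 0.108
P(cryptomining | evidence) ≈ 0.22059 / 0.55316 ≈ 0.399
P(data exfiltration | evidence) ≈ 0.1513 / 0.55316 ≈ 0.274
The largest is 0.399, so cryptomining is most probable.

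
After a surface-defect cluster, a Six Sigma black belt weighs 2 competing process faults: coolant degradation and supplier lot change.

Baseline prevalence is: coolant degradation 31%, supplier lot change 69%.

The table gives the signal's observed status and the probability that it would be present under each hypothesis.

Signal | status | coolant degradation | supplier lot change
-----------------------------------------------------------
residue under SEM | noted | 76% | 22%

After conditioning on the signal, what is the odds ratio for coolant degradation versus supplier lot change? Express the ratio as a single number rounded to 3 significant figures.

Unnormalized posterior weight (prior times the signal likelihood) for each of the two hypotheses:
  coolant degradation: 0.31 × 0.76 = 0.2356
  supplier lot change: 0.69 × 0.22 = 0.1518
Posterior odds = 0.2356 / 0.1518 ≈ 1.55.

1.55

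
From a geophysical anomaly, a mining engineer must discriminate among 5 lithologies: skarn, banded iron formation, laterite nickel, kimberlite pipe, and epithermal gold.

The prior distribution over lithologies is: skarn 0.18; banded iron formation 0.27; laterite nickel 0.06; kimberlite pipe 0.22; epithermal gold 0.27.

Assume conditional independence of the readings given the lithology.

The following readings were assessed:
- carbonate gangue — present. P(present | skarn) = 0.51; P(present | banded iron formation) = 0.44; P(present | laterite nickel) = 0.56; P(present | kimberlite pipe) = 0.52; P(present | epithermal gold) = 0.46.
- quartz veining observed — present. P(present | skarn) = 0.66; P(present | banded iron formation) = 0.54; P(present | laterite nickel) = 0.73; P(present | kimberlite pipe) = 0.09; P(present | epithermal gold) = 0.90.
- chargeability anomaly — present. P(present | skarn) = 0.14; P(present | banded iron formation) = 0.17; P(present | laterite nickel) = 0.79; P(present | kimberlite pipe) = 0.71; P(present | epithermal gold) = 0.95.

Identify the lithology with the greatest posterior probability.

epithermal gold

Multiply each prior by the joint likelihood of the reading pattern:
  skarn: 0.18 × 0.51 × 0.66 × 0.14 = 0.0084823
  banded iron formation: 0.27 × 0.44 × 0.54 × 0.17 = 0.010906
  laterite nickel: 0.06 × 0.56 × 0.73 × 0.79 = 0.019377
  kimberlite pipe: 0.22 × 0.52 × 0.09 × 0.71 = 0.0073102
  epithermal gold: 0.27 × 0.46 × 0.90 × 0.95 = 0.10619
The unnormalized weights sum to 0.15227.
P(skarn | evidence) ≈ 0.0084823 / 0.15227 ≈ 0.056
P(banded iron formation | evidence) ≈ 0.010906 / 0.15227 ≈ 0.072
P(laterite nickel | evidence) ≈ 0.019377 / 0.15227 ≈ 0.127
P(kimberlite pipe | evidence) ≈ 0.0073102 / 0.15227 ≈ 0.048
P(epithermal gold | evidence) ≈ 0.10619 / 0.15227 ≈ 0.697
The largest is 0.697, so epithermal gold is most probable.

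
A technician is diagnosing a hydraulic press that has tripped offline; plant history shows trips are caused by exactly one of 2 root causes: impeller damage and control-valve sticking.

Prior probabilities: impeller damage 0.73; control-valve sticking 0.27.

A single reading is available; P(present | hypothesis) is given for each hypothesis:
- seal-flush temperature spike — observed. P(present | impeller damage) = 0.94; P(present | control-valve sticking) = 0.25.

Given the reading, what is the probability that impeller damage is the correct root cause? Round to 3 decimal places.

0.910

Multiply each prior by the likelihood of the reading:
  impeller damage: 0.73 × 0.94 = 0.6862
  control-valve sticking: 0.27 × 0.25 = 0.0675
The unnormalized weights sum to 0.7537.
P(impeller damage | evidence) = 0.6862 / 0.7537 ≈ 0.910.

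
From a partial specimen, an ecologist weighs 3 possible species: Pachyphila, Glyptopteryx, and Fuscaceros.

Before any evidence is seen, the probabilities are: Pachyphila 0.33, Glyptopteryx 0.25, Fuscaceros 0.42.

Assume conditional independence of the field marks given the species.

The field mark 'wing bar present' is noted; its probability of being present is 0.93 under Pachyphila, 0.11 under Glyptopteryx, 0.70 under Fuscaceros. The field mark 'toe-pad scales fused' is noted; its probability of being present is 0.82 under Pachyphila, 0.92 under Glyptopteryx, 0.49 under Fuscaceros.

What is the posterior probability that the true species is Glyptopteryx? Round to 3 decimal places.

0.060

Multiply each prior by the joint likelihood of the field mark pattern:
  Pachyphila: 0.33 × 0.93 × 0.82 = 0.25166
  Glyptopteryx: 0.25 × 0.11 × 0.92 = 0.0253
  Fuscaceros: 0.42 × 0.70 × 0.49 = 0.14406
Normalizing constant Z = 0.25166 + 0.0253 + 0.14406 = 0.42102.
P(Glyptopteryx | evidence) = 0.0253 / 0.42102 ≈ 0.060.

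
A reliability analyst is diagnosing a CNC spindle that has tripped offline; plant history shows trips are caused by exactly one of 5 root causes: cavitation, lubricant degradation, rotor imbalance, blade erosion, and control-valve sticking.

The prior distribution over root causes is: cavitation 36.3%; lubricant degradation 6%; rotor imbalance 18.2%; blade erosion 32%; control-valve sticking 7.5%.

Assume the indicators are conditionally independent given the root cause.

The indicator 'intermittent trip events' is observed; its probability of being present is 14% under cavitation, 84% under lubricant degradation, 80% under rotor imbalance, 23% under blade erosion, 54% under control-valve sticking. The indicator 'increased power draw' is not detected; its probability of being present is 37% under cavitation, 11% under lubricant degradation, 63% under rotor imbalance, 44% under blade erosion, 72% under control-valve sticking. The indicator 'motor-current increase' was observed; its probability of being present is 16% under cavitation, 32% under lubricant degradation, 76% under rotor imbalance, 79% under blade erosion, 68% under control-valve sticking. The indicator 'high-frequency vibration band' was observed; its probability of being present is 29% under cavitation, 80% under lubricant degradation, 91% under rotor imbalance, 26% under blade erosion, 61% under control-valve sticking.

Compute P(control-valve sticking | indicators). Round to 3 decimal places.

Multiply each prior by the joint likelihood of the indicator pattern (using 1 − P(present | H) for each absent indicator):
  cavitation: 0.363 × 0.14 × (1 − 0.37) × 0.16 × 0.29 = 0.0014856
  lubricant degradation: 0.060 × 0.84 × (1 − 0.11) × 0.32 × 0.80 = 0.011483
  rotor imbalance: 0.182 × 0.80 × (1 − 0.63) × 0.76 × 0.91 = 0.037258
  blade erosion: 0.320 × 0.23 × (1 − 0.44) × 0.79 × 0.26 = 0.0084658
  control-valve sticking: 0.075 × 0.54 × (1 − 0.72) × 0.68 × 0.61 = 0.0047038
Normalizing constant Z = 0.0014856 + 0.011483 + 0.037258 + 0.0084658 + 0.0047038 = 0.063396.
P(control-valve sticking | evidence) = 0.0047038 / 0.063396 ≈ 0.074.

0.074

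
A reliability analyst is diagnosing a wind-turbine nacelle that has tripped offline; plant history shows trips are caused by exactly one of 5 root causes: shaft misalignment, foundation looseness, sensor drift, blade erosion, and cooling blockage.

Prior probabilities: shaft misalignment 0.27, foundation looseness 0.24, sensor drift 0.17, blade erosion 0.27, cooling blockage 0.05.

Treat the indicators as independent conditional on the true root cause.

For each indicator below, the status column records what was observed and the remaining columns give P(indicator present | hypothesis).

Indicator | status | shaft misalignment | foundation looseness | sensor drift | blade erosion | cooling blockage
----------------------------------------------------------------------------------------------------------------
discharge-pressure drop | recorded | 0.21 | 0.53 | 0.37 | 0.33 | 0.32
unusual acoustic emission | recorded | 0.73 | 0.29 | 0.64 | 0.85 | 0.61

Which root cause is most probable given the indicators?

By Bayes' rule with conditional independence, the unnormalized weight for each hypothesis is prior × ∏ likelihoods:
  shaft misalignment: 0.27 × 0.21 × 0.73 = 0.041391
  foundation looseness: 0.24 × 0.53 × 0.29 = 0.036888
  sensor drift: 0.17 × 0.37 × 0.64 = 0.040256
  blade erosion: 0.27 × 0.33 × 0.85 = 0.075735
  cooling blockage: 0.05 × 0.32 × 0.61 = 0.00976
Marginal likelihood of the evidence = 0.20403.
P(shaft misalignment | evidence) ≈ 0.041391 / 0.20403 ≈ 0.203
P(foundation looseness | evidence) ≈ 0.036888 / 0.20403 ≈ 0.181
P(sensor drift | evidence) ≈ 0.040256 / 0.20403 ≈ 0.197
P(blade erosion | evidence) ≈ 0.075735 / 0.20403 ≈ 0.371
P(cooling blockage | evidence) ≈ 0.00976 / 0.20403 ≈ 0.048
The largest is 0.371, so blade erosion is most probable.

blade erosion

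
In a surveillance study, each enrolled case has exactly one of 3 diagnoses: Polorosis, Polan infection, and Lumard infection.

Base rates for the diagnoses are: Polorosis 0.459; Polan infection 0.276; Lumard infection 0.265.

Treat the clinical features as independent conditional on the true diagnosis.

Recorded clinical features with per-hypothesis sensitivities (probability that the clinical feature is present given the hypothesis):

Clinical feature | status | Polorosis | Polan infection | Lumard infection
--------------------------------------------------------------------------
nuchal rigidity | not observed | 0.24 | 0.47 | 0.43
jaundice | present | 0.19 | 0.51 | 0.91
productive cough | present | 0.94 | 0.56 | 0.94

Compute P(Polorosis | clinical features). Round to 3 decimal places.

By Bayes' rule with conditional independence, the unnormalized weight for each hypothesis is prior × ∏ likelihoods (using 1 − P(present | H) for each absent clinical feature):
  Polorosis: 0.459 × (1 − 0.24) × 0.19 × 0.94 = 0.062303
  Polan infection: 0.276 × (1 − 0.47) × 0.51 × 0.56 = 0.041778
  Lumard infection: 0.265 × (1 − 0.43) × 0.91 × 0.94 = 0.12921
The unnormalized weights sum to 0.23329.
P(Polorosis | evidence) = 0.062303 / 0.23329 ≈ 0.267.

0.267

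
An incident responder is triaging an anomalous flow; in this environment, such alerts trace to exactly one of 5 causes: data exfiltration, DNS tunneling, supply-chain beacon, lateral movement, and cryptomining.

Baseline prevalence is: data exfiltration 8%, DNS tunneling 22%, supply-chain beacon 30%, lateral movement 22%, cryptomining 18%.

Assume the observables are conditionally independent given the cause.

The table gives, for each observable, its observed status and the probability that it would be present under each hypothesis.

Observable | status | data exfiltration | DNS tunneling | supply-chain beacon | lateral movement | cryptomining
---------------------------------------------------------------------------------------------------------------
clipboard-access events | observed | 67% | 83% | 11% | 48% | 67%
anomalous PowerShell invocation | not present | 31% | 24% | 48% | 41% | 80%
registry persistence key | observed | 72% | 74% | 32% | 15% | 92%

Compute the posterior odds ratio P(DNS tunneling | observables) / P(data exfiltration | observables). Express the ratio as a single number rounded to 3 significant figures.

3.86

Posterior odds equal prior odds times the likelihood ratio; only the two competing hypotheses matter (using 1 − P(present | H) for each absent observable).
  DNS tunneling: 0.22 × 0.83 × (1 − 0.24) × 0.74 = 0.10269
  data exfiltration: 0.08 × 0.67 × (1 − 0.31) × 0.72 = 0.026628
Odds(DNS tunneling : data exfiltration) = 0.10269 / 0.026628 ≈ 3.86.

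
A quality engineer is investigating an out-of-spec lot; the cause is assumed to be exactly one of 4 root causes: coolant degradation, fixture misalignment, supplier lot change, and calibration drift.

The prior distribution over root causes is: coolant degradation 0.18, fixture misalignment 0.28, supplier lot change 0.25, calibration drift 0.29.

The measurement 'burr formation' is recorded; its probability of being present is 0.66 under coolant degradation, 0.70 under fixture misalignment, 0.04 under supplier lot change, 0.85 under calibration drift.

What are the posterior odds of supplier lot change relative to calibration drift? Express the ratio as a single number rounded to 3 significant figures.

Unnormalized posterior weight (prior times the measurement likelihood) for each of the two hypotheses:
  supplier lot change: 0.25 × 0.04 = 0.01
  calibration drift: 0.29 × 0.85 = 0.2465
Posterior odds = 0.01 / 0.2465 ≈ 0.0406.

0.0406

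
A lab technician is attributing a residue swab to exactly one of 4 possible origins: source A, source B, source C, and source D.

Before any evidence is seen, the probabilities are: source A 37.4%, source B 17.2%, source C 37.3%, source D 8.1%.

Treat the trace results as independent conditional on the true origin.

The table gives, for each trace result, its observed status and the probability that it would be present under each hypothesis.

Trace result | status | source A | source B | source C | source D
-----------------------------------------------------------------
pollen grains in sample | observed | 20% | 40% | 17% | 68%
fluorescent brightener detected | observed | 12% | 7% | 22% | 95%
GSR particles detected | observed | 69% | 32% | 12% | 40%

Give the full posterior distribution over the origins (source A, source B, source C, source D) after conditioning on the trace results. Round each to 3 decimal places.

0.204, 0.051, 0.055, 0.690

For each hypothesis, the unnormalized posterior weight is prior × product of the trace result likelihoods:
  source A: 0.374 × 0.20 × 0.12 × 0.69 = 0.0061934
  source B: 0.172 × 0.40 × 0.07 × 0.32 = 0.0015411
  source C: 0.373 × 0.17 × 0.22 × 0.12 = 0.001674
  source D: 0.081 × 0.68 × 0.95 × 0.40 = 0.02093
Marginal likelihood of the evidence = 0.030339.
P(source A | evidence) = 0.0061934 / 0.030339 ≈ 0.204
P(source B | evidence) = 0.0015411 / 0.030339 ≈ 0.051
P(source C | evidence) = 0.001674 / 0.030339 ≈ 0.055
P(source D | evidence) = 0.02093 / 0.030339 ≈ 0.690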